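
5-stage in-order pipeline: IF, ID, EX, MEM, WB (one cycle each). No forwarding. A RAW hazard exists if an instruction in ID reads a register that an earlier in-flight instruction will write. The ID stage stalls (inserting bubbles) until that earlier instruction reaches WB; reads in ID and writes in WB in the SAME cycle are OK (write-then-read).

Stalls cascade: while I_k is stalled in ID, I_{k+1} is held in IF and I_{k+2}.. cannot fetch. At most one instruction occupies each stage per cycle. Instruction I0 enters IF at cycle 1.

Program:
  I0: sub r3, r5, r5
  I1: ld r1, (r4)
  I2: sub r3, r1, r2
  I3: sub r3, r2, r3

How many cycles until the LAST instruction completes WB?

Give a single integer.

Answer: 12

Derivation:
I0 sub r3 <- r5,r5: IF@1 ID@2 stall=0 (-) EX@3 MEM@4 WB@5
I1 ld r1 <- r4: IF@2 ID@3 stall=0 (-) EX@4 MEM@5 WB@6
I2 sub r3 <- r1,r2: IF@3 ID@4 stall=2 (RAW on I1.r1 (WB@6)) EX@7 MEM@8 WB@9
I3 sub r3 <- r2,r3: IF@4 ID@7 stall=2 (RAW on I2.r3 (WB@9)) EX@10 MEM@11 WB@12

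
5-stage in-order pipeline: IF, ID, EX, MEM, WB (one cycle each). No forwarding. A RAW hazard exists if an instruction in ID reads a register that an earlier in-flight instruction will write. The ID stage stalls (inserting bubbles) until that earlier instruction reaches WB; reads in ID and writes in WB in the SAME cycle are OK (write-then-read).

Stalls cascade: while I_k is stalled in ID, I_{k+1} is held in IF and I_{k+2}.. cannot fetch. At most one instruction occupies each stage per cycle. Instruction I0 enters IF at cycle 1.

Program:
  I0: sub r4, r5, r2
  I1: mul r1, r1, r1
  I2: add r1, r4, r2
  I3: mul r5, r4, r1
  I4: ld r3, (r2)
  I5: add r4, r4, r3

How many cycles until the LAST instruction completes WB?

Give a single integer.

Answer: 15

Derivation:
I0 sub r4 <- r5,r2: IF@1 ID@2 stall=0 (-) EX@3 MEM@4 WB@5
I1 mul r1 <- r1,r1: IF@2 ID@3 stall=0 (-) EX@4 MEM@5 WB@6
I2 add r1 <- r4,r2: IF@3 ID@4 stall=1 (RAW on I0.r4 (WB@5)) EX@6 MEM@7 WB@8
I3 mul r5 <- r4,r1: IF@4 ID@6 stall=2 (RAW on I2.r1 (WB@8)) EX@9 MEM@10 WB@11
I4 ld r3 <- r2: IF@6 ID@9 stall=0 (-) EX@10 MEM@11 WB@12
I5 add r4 <- r4,r3: IF@9 ID@10 stall=2 (RAW on I4.r3 (WB@12)) EX@13 MEM@14 WB@15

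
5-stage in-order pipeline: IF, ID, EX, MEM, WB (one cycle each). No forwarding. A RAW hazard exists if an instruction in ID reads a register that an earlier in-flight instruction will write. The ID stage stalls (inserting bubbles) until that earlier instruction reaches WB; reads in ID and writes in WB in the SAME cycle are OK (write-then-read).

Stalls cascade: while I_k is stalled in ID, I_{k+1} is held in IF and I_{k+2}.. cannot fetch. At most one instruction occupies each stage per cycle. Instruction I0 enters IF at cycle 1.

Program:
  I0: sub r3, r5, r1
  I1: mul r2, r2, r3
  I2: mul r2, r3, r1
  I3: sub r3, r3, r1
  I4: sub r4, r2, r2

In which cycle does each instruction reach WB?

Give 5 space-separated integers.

I0 sub r3 <- r5,r1: IF@1 ID@2 stall=0 (-) EX@3 MEM@4 WB@5
I1 mul r2 <- r2,r3: IF@2 ID@3 stall=2 (RAW on I0.r3 (WB@5)) EX@6 MEM@7 WB@8
I2 mul r2 <- r3,r1: IF@3 ID@6 stall=0 (-) EX@7 MEM@8 WB@9
I3 sub r3 <- r3,r1: IF@6 ID@7 stall=0 (-) EX@8 MEM@9 WB@10
I4 sub r4 <- r2,r2: IF@7 ID@8 stall=1 (RAW on I2.r2 (WB@9)) EX@10 MEM@11 WB@12

Answer: 5 8 9 10 12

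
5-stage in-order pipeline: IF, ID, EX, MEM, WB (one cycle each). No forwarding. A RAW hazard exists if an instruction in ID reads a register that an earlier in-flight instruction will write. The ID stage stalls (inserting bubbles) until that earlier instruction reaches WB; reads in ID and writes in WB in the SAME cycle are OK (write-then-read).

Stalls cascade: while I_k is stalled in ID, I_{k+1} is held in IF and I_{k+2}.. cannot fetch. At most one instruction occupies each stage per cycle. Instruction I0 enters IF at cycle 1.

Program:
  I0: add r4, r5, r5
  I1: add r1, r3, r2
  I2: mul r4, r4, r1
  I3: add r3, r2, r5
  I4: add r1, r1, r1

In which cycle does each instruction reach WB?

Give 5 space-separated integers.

I0 add r4 <- r5,r5: IF@1 ID@2 stall=0 (-) EX@3 MEM@4 WB@5
I1 add r1 <- r3,r2: IF@2 ID@3 stall=0 (-) EX@4 MEM@5 WB@6
I2 mul r4 <- r4,r1: IF@3 ID@4 stall=2 (RAW on I1.r1 (WB@6)) EX@7 MEM@8 WB@9
I3 add r3 <- r2,r5: IF@4 ID@7 stall=0 (-) EX@8 MEM@9 WB@10
I4 add r1 <- r1,r1: IF@7 ID@8 stall=0 (-) EX@9 MEM@10 WB@11

Answer: 5 6 9 10 11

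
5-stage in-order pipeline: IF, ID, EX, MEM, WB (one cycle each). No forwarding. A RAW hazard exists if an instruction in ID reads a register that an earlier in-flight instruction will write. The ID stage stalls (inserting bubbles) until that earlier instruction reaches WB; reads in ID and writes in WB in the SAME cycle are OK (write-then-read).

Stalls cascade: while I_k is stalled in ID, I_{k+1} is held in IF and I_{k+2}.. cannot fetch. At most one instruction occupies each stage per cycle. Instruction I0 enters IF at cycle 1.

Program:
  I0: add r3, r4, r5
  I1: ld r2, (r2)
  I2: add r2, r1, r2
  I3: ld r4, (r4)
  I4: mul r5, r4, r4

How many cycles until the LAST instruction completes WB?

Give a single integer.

I0 add r3 <- r4,r5: IF@1 ID@2 stall=0 (-) EX@3 MEM@4 WB@5
I1 ld r2 <- r2: IF@2 ID@3 stall=0 (-) EX@4 MEM@5 WB@6
I2 add r2 <- r1,r2: IF@3 ID@4 stall=2 (RAW on I1.r2 (WB@6)) EX@7 MEM@8 WB@9
I3 ld r4 <- r4: IF@4 ID@7 stall=0 (-) EX@8 MEM@9 WB@10
I4 mul r5 <- r4,r4: IF@7 ID@8 stall=2 (RAW on I3.r4 (WB@10)) EX@11 MEM@12 WB@13

Answer: 13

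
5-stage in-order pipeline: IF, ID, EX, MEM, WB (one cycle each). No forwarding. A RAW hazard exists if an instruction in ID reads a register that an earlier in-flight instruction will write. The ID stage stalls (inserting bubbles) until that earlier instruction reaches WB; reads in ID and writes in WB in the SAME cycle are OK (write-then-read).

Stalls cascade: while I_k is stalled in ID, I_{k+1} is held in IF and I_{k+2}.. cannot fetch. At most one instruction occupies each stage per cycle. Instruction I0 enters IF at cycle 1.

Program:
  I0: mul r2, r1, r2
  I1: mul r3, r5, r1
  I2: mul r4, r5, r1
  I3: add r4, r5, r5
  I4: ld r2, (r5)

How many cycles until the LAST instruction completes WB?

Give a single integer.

I0 mul r2 <- r1,r2: IF@1 ID@2 stall=0 (-) EX@3 MEM@4 WB@5
I1 mul r3 <- r5,r1: IF@2 ID@3 stall=0 (-) EX@4 MEM@5 WB@6
I2 mul r4 <- r5,r1: IF@3 ID@4 stall=0 (-) EX@5 MEM@6 WB@7
I3 add r4 <- r5,r5: IF@4 ID@5 stall=0 (-) EX@6 MEM@7 WB@8
I4 ld r2 <- r5: IF@5 ID@6 stall=0 (-) EX@7 MEM@8 WB@9

Answer: 9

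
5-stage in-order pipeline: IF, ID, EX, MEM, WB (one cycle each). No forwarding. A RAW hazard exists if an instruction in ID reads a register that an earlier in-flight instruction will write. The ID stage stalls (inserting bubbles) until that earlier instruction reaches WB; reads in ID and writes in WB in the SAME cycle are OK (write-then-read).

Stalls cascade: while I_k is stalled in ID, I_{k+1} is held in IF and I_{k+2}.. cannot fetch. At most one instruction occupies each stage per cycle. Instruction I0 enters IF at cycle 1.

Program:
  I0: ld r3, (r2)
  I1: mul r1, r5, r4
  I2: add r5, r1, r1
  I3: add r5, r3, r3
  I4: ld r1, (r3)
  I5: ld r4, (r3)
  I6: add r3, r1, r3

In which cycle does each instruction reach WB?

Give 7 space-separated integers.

I0 ld r3 <- r2: IF@1 ID@2 stall=0 (-) EX@3 MEM@4 WB@5
I1 mul r1 <- r5,r4: IF@2 ID@3 stall=0 (-) EX@4 MEM@5 WB@6
I2 add r5 <- r1,r1: IF@3 ID@4 stall=2 (RAW on I1.r1 (WB@6)) EX@7 MEM@8 WB@9
I3 add r5 <- r3,r3: IF@4 ID@7 stall=0 (-) EX@8 MEM@9 WB@10
I4 ld r1 <- r3: IF@7 ID@8 stall=0 (-) EX@9 MEM@10 WB@11
I5 ld r4 <- r3: IF@8 ID@9 stall=0 (-) EX@10 MEM@11 WB@12
I6 add r3 <- r1,r3: IF@9 ID@10 stall=1 (RAW on I4.r1 (WB@11)) EX@12 MEM@13 WB@14

Answer: 5 6 9 10 11 12 14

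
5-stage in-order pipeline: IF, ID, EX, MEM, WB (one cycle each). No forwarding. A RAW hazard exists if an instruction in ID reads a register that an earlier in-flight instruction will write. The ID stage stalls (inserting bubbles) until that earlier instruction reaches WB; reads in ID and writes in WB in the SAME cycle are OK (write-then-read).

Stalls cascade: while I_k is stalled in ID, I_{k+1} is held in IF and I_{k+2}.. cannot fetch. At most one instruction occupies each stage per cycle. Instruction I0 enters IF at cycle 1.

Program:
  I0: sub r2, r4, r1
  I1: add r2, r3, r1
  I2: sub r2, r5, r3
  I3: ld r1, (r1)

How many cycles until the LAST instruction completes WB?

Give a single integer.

Answer: 8

Derivation:
I0 sub r2 <- r4,r1: IF@1 ID@2 stall=0 (-) EX@3 MEM@4 WB@5
I1 add r2 <- r3,r1: IF@2 ID@3 stall=0 (-) EX@4 MEM@5 WB@6
I2 sub r2 <- r5,r3: IF@3 ID@4 stall=0 (-) EX@5 MEM@6 WB@7
I3 ld r1 <- r1: IF@4 ID@5 stall=0 (-) EX@6 MEM@7 WB@8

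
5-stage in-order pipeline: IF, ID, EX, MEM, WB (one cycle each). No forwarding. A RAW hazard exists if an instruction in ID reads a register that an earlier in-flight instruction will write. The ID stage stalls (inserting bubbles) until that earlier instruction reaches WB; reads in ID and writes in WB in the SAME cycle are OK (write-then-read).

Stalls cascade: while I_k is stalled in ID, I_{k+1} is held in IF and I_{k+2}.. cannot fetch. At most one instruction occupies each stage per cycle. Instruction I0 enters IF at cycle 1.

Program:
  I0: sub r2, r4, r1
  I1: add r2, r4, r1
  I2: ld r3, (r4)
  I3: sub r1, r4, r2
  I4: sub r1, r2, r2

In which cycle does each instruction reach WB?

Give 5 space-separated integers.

I0 sub r2 <- r4,r1: IF@1 ID@2 stall=0 (-) EX@3 MEM@4 WB@5
I1 add r2 <- r4,r1: IF@2 ID@3 stall=0 (-) EX@4 MEM@5 WB@6
I2 ld r3 <- r4: IF@3 ID@4 stall=0 (-) EX@5 MEM@6 WB@7
I3 sub r1 <- r4,r2: IF@4 ID@5 stall=1 (RAW on I1.r2 (WB@6)) EX@7 MEM@8 WB@9
I4 sub r1 <- r2,r2: IF@5 ID@7 stall=0 (-) EX@8 MEM@9 WB@10

Answer: 5 6 7 9 10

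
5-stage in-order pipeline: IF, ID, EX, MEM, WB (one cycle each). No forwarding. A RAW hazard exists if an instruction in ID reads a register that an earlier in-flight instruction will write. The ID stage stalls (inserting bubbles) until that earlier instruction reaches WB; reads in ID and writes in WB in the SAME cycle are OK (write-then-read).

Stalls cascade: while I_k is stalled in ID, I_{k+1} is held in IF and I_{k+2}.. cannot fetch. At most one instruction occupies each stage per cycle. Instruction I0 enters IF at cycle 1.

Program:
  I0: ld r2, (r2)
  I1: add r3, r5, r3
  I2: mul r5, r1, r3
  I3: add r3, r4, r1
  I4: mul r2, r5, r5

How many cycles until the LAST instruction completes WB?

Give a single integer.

Answer: 12

Derivation:
I0 ld r2 <- r2: IF@1 ID@2 stall=0 (-) EX@3 MEM@4 WB@5
I1 add r3 <- r5,r3: IF@2 ID@3 stall=0 (-) EX@4 MEM@5 WB@6
I2 mul r5 <- r1,r3: IF@3 ID@4 stall=2 (RAW on I1.r3 (WB@6)) EX@7 MEM@8 WB@9
I3 add r3 <- r4,r1: IF@4 ID@7 stall=0 (-) EX@8 MEM@9 WB@10
I4 mul r2 <- r5,r5: IF@7 ID@8 stall=1 (RAW on I2.r5 (WB@9)) EX@10 MEM@11 WB@12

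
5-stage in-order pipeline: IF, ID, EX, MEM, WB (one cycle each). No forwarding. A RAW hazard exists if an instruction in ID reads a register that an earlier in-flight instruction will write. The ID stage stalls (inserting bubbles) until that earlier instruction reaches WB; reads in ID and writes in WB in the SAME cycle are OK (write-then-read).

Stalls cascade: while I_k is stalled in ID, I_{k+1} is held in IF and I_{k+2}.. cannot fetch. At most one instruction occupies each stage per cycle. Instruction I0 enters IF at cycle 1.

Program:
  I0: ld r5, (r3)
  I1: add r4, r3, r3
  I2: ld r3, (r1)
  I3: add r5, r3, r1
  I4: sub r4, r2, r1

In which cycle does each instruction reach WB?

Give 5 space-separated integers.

I0 ld r5 <- r3: IF@1 ID@2 stall=0 (-) EX@3 MEM@4 WB@5
I1 add r4 <- r3,r3: IF@2 ID@3 stall=0 (-) EX@4 MEM@5 WB@6
I2 ld r3 <- r1: IF@3 ID@4 stall=0 (-) EX@5 MEM@6 WB@7
I3 add r5 <- r3,r1: IF@4 ID@5 stall=2 (RAW on I2.r3 (WB@7)) EX@8 MEM@9 WB@10
I4 sub r4 <- r2,r1: IF@5 ID@8 stall=0 (-) EX@9 MEM@10 WB@11

Answer: 5 6 7 10 11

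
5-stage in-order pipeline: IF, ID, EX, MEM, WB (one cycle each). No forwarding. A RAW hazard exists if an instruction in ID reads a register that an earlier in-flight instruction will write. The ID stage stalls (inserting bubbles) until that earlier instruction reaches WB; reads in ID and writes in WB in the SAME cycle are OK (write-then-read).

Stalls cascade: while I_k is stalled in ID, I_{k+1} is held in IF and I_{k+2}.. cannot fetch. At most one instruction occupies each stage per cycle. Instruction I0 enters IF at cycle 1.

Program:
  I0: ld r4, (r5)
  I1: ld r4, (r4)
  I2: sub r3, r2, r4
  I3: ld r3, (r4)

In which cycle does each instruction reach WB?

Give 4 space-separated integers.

Answer: 5 8 11 12

Derivation:
I0 ld r4 <- r5: IF@1 ID@2 stall=0 (-) EX@3 MEM@4 WB@5
I1 ld r4 <- r4: IF@2 ID@3 stall=2 (RAW on I0.r4 (WB@5)) EX@6 MEM@7 WB@8
I2 sub r3 <- r2,r4: IF@3 ID@6 stall=2 (RAW on I1.r4 (WB@8)) EX@9 MEM@10 WB@11
I3 ld r3 <- r4: IF@6 ID@9 stall=0 (-) EX@10 MEM@11 WB@12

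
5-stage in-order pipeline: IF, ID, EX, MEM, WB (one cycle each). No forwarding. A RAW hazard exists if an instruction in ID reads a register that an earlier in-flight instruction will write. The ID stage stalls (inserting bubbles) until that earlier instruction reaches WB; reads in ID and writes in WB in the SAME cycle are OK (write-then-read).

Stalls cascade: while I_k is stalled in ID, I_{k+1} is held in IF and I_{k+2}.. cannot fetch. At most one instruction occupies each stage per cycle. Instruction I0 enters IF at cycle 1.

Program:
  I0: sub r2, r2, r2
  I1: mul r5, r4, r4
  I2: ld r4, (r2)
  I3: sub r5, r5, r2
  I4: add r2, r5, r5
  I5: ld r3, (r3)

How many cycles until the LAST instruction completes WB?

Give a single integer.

I0 sub r2 <- r2,r2: IF@1 ID@2 stall=0 (-) EX@3 MEM@4 WB@5
I1 mul r5 <- r4,r4: IF@2 ID@3 stall=0 (-) EX@4 MEM@5 WB@6
I2 ld r4 <- r2: IF@3 ID@4 stall=1 (RAW on I0.r2 (WB@5)) EX@6 MEM@7 WB@8
I3 sub r5 <- r5,r2: IF@4 ID@6 stall=0 (-) EX@7 MEM@8 WB@9
I4 add r2 <- r5,r5: IF@6 ID@7 stall=2 (RAW on I3.r5 (WB@9)) EX@10 MEM@11 WB@12
I5 ld r3 <- r3: IF@7 ID@10 stall=0 (-) EX@11 MEM@12 WB@13

Answer: 13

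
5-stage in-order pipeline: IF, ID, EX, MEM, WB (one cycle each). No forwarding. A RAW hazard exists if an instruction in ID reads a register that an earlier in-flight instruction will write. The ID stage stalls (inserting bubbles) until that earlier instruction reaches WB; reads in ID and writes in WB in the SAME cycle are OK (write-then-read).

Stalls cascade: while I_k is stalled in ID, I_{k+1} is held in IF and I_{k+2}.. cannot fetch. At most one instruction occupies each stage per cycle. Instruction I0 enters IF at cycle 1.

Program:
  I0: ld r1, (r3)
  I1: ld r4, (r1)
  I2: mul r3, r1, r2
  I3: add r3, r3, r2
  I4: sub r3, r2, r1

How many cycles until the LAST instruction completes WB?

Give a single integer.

I0 ld r1 <- r3: IF@1 ID@2 stall=0 (-) EX@3 MEM@4 WB@5
I1 ld r4 <- r1: IF@2 ID@3 stall=2 (RAW on I0.r1 (WB@5)) EX@6 MEM@7 WB@8
I2 mul r3 <- r1,r2: IF@3 ID@6 stall=0 (-) EX@7 MEM@8 WB@9
I3 add r3 <- r3,r2: IF@6 ID@7 stall=2 (RAW on I2.r3 (WB@9)) EX@10 MEM@11 WB@12
I4 sub r3 <- r2,r1: IF@7 ID@10 stall=0 (-) EX@11 MEM@12 WB@13

Answer: 13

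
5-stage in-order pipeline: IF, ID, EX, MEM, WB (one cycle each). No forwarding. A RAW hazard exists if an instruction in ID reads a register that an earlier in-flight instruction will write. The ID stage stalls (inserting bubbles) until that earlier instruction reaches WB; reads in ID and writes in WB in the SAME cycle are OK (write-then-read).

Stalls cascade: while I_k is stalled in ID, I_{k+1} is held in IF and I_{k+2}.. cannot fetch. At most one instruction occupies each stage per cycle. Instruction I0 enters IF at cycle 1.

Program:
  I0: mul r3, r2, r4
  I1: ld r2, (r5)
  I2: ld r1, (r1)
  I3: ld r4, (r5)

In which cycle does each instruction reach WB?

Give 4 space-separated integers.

I0 mul r3 <- r2,r4: IF@1 ID@2 stall=0 (-) EX@3 MEM@4 WB@5
I1 ld r2 <- r5: IF@2 ID@3 stall=0 (-) EX@4 MEM@5 WB@6
I2 ld r1 <- r1: IF@3 ID@4 stall=0 (-) EX@5 MEM@6 WB@7
I3 ld r4 <- r5: IF@4 ID@5 stall=0 (-) EX@6 MEM@7 WB@8

Answer: 5 6 7 8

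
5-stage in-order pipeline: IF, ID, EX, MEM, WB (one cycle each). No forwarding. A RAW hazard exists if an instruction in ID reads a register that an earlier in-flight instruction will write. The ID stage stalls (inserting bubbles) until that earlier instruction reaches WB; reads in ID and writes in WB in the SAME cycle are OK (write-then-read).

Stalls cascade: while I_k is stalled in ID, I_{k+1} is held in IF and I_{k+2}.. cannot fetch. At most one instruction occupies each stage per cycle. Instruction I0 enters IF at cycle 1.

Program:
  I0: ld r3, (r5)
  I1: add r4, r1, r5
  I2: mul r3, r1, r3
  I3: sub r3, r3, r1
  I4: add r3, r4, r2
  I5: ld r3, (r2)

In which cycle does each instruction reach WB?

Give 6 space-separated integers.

Answer: 5 6 8 11 12 13

Derivation:
I0 ld r3 <- r5: IF@1 ID@2 stall=0 (-) EX@3 MEM@4 WB@5
I1 add r4 <- r1,r5: IF@2 ID@3 stall=0 (-) EX@4 MEM@5 WB@6
I2 mul r3 <- r1,r3: IF@3 ID@4 stall=1 (RAW on I0.r3 (WB@5)) EX@6 MEM@7 WB@8
I3 sub r3 <- r3,r1: IF@4 ID@6 stall=2 (RAW on I2.r3 (WB@8)) EX@9 MEM@10 WB@11
I4 add r3 <- r4,r2: IF@6 ID@9 stall=0 (-) EX@10 MEM@11 WB@12
I5 ld r3 <- r2: IF@9 ID@10 stall=0 (-) EX@11 MEM@12 WB@13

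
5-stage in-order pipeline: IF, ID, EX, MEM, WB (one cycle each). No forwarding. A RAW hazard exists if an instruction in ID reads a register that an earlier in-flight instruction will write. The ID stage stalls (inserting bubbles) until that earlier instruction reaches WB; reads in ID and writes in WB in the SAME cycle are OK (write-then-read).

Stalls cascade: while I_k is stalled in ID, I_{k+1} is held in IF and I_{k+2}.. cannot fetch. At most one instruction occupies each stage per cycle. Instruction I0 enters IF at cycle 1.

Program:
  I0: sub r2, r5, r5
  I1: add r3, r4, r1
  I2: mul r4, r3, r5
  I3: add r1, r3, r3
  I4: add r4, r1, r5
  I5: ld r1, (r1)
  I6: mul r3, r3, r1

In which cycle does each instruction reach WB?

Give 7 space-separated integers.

Answer: 5 6 9 10 13 14 17

Derivation:
I0 sub r2 <- r5,r5: IF@1 ID@2 stall=0 (-) EX@3 MEM@4 WB@5
I1 add r3 <- r4,r1: IF@2 ID@3 stall=0 (-) EX@4 MEM@5 WB@6
I2 mul r4 <- r3,r5: IF@3 ID@4 stall=2 (RAW on I1.r3 (WB@6)) EX@7 MEM@8 WB@9
I3 add r1 <- r3,r3: IF@4 ID@7 stall=0 (-) EX@8 MEM@9 WB@10
I4 add r4 <- r1,r5: IF@7 ID@8 stall=2 (RAW on I3.r1 (WB@10)) EX@11 MEM@12 WB@13
I5 ld r1 <- r1: IF@8 ID@11 stall=0 (-) EX@12 MEM@13 WB@14
I6 mul r3 <- r3,r1: IF@11 ID@12 stall=2 (RAW on I5.r1 (WB@14)) EX@15 MEM@16 WB@17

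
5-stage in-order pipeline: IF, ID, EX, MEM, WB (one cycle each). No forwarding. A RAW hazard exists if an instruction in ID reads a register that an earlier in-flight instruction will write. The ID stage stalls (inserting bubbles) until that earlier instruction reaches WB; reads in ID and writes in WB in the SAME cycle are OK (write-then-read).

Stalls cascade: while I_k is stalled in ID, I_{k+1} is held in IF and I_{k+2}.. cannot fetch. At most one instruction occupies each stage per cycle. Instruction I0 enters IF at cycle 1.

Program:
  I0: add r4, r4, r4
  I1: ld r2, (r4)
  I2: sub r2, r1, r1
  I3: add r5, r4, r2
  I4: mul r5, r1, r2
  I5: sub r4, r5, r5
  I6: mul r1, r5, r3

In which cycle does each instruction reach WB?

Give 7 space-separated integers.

Answer: 5 8 9 12 13 16 17

Derivation:
I0 add r4 <- r4,r4: IF@1 ID@2 stall=0 (-) EX@3 MEM@4 WB@5
I1 ld r2 <- r4: IF@2 ID@3 stall=2 (RAW on I0.r4 (WB@5)) EX@6 MEM@7 WB@8
I2 sub r2 <- r1,r1: IF@3 ID@6 stall=0 (-) EX@7 MEM@8 WB@9
I3 add r5 <- r4,r2: IF@6 ID@7 stall=2 (RAW on I2.r2 (WB@9)) EX@10 MEM@11 WB@12
I4 mul r5 <- r1,r2: IF@7 ID@10 stall=0 (-) EX@11 MEM@12 WB@13
I5 sub r4 <- r5,r5: IF@10 ID@11 stall=2 (RAW on I4.r5 (WB@13)) EX@14 MEM@15 WB@16
I6 mul r1 <- r5,r3: IF@11 ID@14 stall=0 (-) EX@15 MEM@16 WB@17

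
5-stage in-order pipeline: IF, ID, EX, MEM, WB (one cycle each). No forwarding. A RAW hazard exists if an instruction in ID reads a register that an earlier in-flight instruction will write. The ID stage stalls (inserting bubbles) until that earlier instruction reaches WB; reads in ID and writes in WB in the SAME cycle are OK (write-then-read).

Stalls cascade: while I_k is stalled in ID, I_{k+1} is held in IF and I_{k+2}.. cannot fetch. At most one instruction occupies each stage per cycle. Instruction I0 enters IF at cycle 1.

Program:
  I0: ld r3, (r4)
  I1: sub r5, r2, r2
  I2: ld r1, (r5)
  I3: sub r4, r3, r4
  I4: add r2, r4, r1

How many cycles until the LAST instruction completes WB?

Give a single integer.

I0 ld r3 <- r4: IF@1 ID@2 stall=0 (-) EX@3 MEM@4 WB@5
I1 sub r5 <- r2,r2: IF@2 ID@3 stall=0 (-) EX@4 MEM@5 WB@6
I2 ld r1 <- r5: IF@3 ID@4 stall=2 (RAW on I1.r5 (WB@6)) EX@7 MEM@8 WB@9
I3 sub r4 <- r3,r4: IF@4 ID@7 stall=0 (-) EX@8 MEM@9 WB@10
I4 add r2 <- r4,r1: IF@7 ID@8 stall=2 (RAW on I3.r4 (WB@10)) EX@11 MEM@12 WB@13

Answer: 13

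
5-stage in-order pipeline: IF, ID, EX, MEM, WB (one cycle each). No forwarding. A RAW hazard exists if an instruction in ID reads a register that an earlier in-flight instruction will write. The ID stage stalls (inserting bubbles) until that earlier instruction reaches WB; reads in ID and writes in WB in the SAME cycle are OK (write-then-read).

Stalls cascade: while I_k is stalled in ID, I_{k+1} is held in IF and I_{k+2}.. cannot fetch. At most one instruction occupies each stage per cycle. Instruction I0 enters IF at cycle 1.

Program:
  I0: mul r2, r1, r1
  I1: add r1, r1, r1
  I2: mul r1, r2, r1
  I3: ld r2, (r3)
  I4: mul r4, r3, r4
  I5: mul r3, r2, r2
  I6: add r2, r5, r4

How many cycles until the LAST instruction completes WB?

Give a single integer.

I0 mul r2 <- r1,r1: IF@1 ID@2 stall=0 (-) EX@3 MEM@4 WB@5
I1 add r1 <- r1,r1: IF@2 ID@3 stall=0 (-) EX@4 MEM@5 WB@6
I2 mul r1 <- r2,r1: IF@3 ID@4 stall=2 (RAW on I1.r1 (WB@6)) EX@7 MEM@8 WB@9
I3 ld r2 <- r3: IF@4 ID@7 stall=0 (-) EX@8 MEM@9 WB@10
I4 mul r4 <- r3,r4: IF@7 ID@8 stall=0 (-) EX@9 MEM@10 WB@11
I5 mul r3 <- r2,r2: IF@8 ID@9 stall=1 (RAW on I3.r2 (WB@10)) EX@11 MEM@12 WB@13
I6 add r2 <- r5,r4: IF@9 ID@11 stall=0 (-) EX@12 MEM@13 WB@14

Answer: 14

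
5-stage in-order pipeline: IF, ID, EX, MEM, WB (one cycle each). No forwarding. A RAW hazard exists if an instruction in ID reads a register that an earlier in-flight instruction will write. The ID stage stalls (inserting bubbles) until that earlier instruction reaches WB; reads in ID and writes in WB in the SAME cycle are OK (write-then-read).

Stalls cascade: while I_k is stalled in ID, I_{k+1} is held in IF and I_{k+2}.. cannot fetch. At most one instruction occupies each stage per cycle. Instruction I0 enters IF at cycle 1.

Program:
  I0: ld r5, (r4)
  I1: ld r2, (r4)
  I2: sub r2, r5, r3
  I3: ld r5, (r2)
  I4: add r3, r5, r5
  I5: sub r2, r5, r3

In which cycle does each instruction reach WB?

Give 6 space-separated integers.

I0 ld r5 <- r4: IF@1 ID@2 stall=0 (-) EX@3 MEM@4 WB@5
I1 ld r2 <- r4: IF@2 ID@3 stall=0 (-) EX@4 MEM@5 WB@6
I2 sub r2 <- r5,r3: IF@3 ID@4 stall=1 (RAW on I0.r5 (WB@5)) EX@6 MEM@7 WB@8
I3 ld r5 <- r2: IF@4 ID@6 stall=2 (RAW on I2.r2 (WB@8)) EX@9 MEM@10 WB@11
I4 add r3 <- r5,r5: IF@6 ID@9 stall=2 (RAW on I3.r5 (WB@11)) EX@12 MEM@13 WB@14
I5 sub r2 <- r5,r3: IF@9 ID@12 stall=2 (RAW on I4.r3 (WB@14)) EX@15 MEM@16 WB@17

Answer: 5 6 8 11 14 17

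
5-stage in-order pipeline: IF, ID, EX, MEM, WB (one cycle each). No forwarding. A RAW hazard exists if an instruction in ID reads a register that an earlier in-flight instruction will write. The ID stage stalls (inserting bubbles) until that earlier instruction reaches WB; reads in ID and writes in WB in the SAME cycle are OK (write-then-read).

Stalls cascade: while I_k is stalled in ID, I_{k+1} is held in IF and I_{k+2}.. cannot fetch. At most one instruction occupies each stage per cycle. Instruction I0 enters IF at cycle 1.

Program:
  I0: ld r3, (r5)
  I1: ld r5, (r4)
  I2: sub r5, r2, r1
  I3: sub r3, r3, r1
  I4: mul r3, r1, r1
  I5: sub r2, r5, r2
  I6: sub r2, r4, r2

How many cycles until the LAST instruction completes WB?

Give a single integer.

Answer: 13

Derivation:
I0 ld r3 <- r5: IF@1 ID@2 stall=0 (-) EX@3 MEM@4 WB@5
I1 ld r5 <- r4: IF@2 ID@3 stall=0 (-) EX@4 MEM@5 WB@6
I2 sub r5 <- r2,r1: IF@3 ID@4 stall=0 (-) EX@5 MEM@6 WB@7
I3 sub r3 <- r3,r1: IF@4 ID@5 stall=0 (-) EX@6 MEM@7 WB@8
I4 mul r3 <- r1,r1: IF@5 ID@6 stall=0 (-) EX@7 MEM@8 WB@9
I5 sub r2 <- r5,r2: IF@6 ID@7 stall=0 (-) EX@8 MEM@9 WB@10
I6 sub r2 <- r4,r2: IF@7 ID@8 stall=2 (RAW on I5.r2 (WB@10)) EX@11 MEM@12 WB@13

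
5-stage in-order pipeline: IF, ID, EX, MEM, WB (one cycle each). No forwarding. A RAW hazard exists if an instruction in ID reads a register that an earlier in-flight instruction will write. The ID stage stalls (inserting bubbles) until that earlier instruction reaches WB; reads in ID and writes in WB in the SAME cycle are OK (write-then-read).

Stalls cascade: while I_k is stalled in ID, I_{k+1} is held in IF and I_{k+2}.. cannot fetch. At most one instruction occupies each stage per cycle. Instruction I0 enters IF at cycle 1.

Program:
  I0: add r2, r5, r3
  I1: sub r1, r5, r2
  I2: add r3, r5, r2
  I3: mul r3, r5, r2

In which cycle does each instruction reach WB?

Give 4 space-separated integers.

I0 add r2 <- r5,r3: IF@1 ID@2 stall=0 (-) EX@3 MEM@4 WB@5
I1 sub r1 <- r5,r2: IF@2 ID@3 stall=2 (RAW on I0.r2 (WB@5)) EX@6 MEM@7 WB@8
I2 add r3 <- r5,r2: IF@3 ID@6 stall=0 (-) EX@7 MEM@8 WB@9
I3 mul r3 <- r5,r2: IF@6 ID@7 stall=0 (-) EX@8 MEM@9 WB@10

Answer: 5 8 9 10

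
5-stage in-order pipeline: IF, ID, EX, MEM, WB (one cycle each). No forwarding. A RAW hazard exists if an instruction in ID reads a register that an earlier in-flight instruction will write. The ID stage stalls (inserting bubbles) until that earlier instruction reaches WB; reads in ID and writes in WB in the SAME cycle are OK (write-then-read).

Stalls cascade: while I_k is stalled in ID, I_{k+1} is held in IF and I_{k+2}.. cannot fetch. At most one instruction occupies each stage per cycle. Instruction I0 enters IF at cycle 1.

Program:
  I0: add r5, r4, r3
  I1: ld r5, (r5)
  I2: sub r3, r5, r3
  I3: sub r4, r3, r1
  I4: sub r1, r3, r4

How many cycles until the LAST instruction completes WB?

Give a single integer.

I0 add r5 <- r4,r3: IF@1 ID@2 stall=0 (-) EX@3 MEM@4 WB@5
I1 ld r5 <- r5: IF@2 ID@3 stall=2 (RAW on I0.r5 (WB@5)) EX@6 MEM@7 WB@8
I2 sub r3 <- r5,r3: IF@3 ID@6 stall=2 (RAW on I1.r5 (WB@8)) EX@9 MEM@10 WB@11
I3 sub r4 <- r3,r1: IF@6 ID@9 stall=2 (RAW on I2.r3 (WB@11)) EX@12 MEM@13 WB@14
I4 sub r1 <- r3,r4: IF@9 ID@12 stall=2 (RAW on I3.r4 (WB@14)) EX@15 MEM@16 WB@17

Answer: 17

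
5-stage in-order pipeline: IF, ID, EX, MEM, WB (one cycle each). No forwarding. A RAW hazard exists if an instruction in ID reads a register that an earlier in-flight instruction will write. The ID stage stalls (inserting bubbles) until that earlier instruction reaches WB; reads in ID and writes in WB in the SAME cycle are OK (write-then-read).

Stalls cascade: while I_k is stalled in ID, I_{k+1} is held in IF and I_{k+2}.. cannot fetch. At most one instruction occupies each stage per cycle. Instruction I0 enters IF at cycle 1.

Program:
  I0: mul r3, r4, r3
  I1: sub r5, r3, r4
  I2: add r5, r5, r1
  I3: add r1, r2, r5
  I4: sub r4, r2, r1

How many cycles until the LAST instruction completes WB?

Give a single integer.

I0 mul r3 <- r4,r3: IF@1 ID@2 stall=0 (-) EX@3 MEM@4 WB@5
I1 sub r5 <- r3,r4: IF@2 ID@3 stall=2 (RAW on I0.r3 (WB@5)) EX@6 MEM@7 WB@8
I2 add r5 <- r5,r1: IF@3 ID@6 stall=2 (RAW on I1.r5 (WB@8)) EX@9 MEM@10 WB@11
I3 add r1 <- r2,r5: IF@6 ID@9 stall=2 (RAW on I2.r5 (WB@11)) EX@12 MEM@13 WB@14
I4 sub r4 <- r2,r1: IF@9 ID@12 stall=2 (RAW on I3.r1 (WB@14)) EX@15 MEM@16 WB@17

Answer: 17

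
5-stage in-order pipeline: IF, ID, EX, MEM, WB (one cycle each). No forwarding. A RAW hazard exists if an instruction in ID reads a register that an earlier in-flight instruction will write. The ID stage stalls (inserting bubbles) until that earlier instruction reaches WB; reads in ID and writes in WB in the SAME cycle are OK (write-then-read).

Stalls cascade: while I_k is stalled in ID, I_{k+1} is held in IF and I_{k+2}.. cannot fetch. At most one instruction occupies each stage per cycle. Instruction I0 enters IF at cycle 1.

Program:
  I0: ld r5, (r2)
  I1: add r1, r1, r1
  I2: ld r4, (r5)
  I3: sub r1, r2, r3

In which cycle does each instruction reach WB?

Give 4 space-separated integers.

I0 ld r5 <- r2: IF@1 ID@2 stall=0 (-) EX@3 MEM@4 WB@5
I1 add r1 <- r1,r1: IF@2 ID@3 stall=0 (-) EX@4 MEM@5 WB@6
I2 ld r4 <- r5: IF@3 ID@4 stall=1 (RAW on I0.r5 (WB@5)) EX@6 MEM@7 WB@8
I3 sub r1 <- r2,r3: IF@4 ID@6 stall=0 (-) EX@7 MEM@8 WB@9

Answer: 5 6 8 9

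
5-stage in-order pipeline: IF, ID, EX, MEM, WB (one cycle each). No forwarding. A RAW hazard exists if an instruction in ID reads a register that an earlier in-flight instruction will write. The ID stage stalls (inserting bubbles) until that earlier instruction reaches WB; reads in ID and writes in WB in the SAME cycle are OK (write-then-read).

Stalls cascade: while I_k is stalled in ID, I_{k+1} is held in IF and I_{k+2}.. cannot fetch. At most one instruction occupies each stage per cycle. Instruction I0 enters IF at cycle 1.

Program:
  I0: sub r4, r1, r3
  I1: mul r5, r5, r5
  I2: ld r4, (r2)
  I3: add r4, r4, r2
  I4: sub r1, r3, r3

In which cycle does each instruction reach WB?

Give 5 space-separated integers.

I0 sub r4 <- r1,r3: IF@1 ID@2 stall=0 (-) EX@3 MEM@4 WB@5
I1 mul r5 <- r5,r5: IF@2 ID@3 stall=0 (-) EX@4 MEM@5 WB@6
I2 ld r4 <- r2: IF@3 ID@4 stall=0 (-) EX@5 MEM@6 WB@7
I3 add r4 <- r4,r2: IF@4 ID@5 stall=2 (RAW on I2.r4 (WB@7)) EX@8 MEM@9 WB@10
I4 sub r1 <- r3,r3: IF@5 ID@8 stall=0 (-) EX@9 MEM@10 WB@11

Answer: 5 6 7 10 11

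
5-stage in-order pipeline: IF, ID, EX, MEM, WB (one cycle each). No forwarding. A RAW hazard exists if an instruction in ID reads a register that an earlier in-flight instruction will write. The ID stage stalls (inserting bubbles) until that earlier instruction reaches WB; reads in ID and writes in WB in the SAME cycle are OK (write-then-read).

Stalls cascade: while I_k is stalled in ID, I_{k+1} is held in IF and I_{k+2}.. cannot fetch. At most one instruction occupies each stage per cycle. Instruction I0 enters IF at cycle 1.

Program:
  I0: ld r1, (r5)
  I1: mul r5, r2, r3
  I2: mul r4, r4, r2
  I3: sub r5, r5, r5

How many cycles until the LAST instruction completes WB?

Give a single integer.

I0 ld r1 <- r5: IF@1 ID@2 stall=0 (-) EX@3 MEM@4 WB@5
I1 mul r5 <- r2,r3: IF@2 ID@3 stall=0 (-) EX@4 MEM@5 WB@6
I2 mul r4 <- r4,r2: IF@3 ID@4 stall=0 (-) EX@5 MEM@6 WB@7
I3 sub r5 <- r5,r5: IF@4 ID@5 stall=1 (RAW on I1.r5 (WB@6)) EX@7 MEM@8 WB@9

Answer: 9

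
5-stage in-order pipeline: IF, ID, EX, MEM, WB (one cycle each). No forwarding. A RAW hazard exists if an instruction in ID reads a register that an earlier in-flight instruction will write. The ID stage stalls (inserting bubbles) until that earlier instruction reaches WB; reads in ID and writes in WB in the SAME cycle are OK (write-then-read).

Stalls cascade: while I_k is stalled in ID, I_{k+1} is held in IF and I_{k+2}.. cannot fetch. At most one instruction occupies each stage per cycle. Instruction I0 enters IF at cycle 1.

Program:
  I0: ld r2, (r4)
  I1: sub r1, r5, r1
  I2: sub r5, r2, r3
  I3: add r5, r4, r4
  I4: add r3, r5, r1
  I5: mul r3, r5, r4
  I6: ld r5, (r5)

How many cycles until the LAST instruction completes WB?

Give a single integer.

Answer: 14

Derivation:
I0 ld r2 <- r4: IF@1 ID@2 stall=0 (-) EX@3 MEM@4 WB@5
I1 sub r1 <- r5,r1: IF@2 ID@3 stall=0 (-) EX@4 MEM@5 WB@6
I2 sub r5 <- r2,r3: IF@3 ID@4 stall=1 (RAW on I0.r2 (WB@5)) EX@6 MEM@7 WB@8
I3 add r5 <- r4,r4: IF@4 ID@6 stall=0 (-) EX@7 MEM@8 WB@9
I4 add r3 <- r5,r1: IF@6 ID@7 stall=2 (RAW on I3.r5 (WB@9)) EX@10 MEM@11 WB@12
I5 mul r3 <- r5,r4: IF@7 ID@10 stall=0 (-) EX@11 MEM@12 WB@13
I6 ld r5 <- r5: IF@10 ID@11 stall=0 (-) EX@12 MEM@13 WB@14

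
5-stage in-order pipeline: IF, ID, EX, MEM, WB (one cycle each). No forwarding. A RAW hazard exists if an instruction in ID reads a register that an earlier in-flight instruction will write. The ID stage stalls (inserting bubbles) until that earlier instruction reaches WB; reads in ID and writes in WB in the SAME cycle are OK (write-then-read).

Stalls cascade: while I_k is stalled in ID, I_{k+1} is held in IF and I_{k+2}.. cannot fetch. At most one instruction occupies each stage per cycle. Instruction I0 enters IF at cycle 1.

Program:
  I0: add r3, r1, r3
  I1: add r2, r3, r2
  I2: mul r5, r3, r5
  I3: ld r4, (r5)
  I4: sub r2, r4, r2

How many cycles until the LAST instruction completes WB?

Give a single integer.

I0 add r3 <- r1,r3: IF@1 ID@2 stall=0 (-) EX@3 MEM@4 WB@5
I1 add r2 <- r3,r2: IF@2 ID@3 stall=2 (RAW on I0.r3 (WB@5)) EX@6 MEM@7 WB@8
I2 mul r5 <- r3,r5: IF@3 ID@6 stall=0 (-) EX@7 MEM@8 WB@9
I3 ld r4 <- r5: IF@6 ID@7 stall=2 (RAW on I2.r5 (WB@9)) EX@10 MEM@11 WB@12
I4 sub r2 <- r4,r2: IF@7 ID@10 stall=2 (RAW on I3.r4 (WB@12)) EX@13 MEM@14 WB@15

Answer: 15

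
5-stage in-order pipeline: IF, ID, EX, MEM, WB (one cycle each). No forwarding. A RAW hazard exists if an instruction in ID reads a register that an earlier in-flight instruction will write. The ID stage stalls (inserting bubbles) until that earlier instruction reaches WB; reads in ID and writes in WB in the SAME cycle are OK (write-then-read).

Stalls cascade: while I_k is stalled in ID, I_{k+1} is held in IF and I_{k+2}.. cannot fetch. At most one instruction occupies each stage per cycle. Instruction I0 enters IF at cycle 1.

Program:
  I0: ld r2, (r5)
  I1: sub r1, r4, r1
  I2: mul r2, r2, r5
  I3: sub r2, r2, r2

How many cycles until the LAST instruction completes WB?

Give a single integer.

Answer: 11

Derivation:
I0 ld r2 <- r5: IF@1 ID@2 stall=0 (-) EX@3 MEM@4 WB@5
I1 sub r1 <- r4,r1: IF@2 ID@3 stall=0 (-) EX@4 MEM@5 WB@6
I2 mul r2 <- r2,r5: IF@3 ID@4 stall=1 (RAW on I0.r2 (WB@5)) EX@6 MEM@7 WB@8
I3 sub r2 <- r2,r2: IF@4 ID@6 stall=2 (RAW on I2.r2 (WB@8)) EX@9 MEM@10 WB@11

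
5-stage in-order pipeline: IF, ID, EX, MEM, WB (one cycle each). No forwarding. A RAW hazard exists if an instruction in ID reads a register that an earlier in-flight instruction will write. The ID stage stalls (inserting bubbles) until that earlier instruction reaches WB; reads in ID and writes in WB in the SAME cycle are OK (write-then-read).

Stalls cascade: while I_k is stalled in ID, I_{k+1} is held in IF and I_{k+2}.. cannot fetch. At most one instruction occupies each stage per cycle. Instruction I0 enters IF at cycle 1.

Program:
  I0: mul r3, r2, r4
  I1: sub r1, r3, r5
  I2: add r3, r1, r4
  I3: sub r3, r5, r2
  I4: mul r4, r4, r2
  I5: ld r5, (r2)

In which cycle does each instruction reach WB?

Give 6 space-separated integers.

Answer: 5 8 11 12 13 14

Derivation:
I0 mul r3 <- r2,r4: IF@1 ID@2 stall=0 (-) EX@3 MEM@4 WB@5
I1 sub r1 <- r3,r5: IF@2 ID@3 stall=2 (RAW on I0.r3 (WB@5)) EX@6 MEM@7 WB@8
I2 add r3 <- r1,r4: IF@3 ID@6 stall=2 (RAW on I1.r1 (WB@8)) EX@9 MEM@10 WB@11
I3 sub r3 <- r5,r2: IF@6 ID@9 stall=0 (-) EX@10 MEM@11 WB@12
I4 mul r4 <- r4,r2: IF@9 ID@10 stall=0 (-) EX@11 MEM@12 WB@13
I5 ld r5 <- r2: IF@10 ID@11 stall=0 (-) EX@12 MEM@13 WB@14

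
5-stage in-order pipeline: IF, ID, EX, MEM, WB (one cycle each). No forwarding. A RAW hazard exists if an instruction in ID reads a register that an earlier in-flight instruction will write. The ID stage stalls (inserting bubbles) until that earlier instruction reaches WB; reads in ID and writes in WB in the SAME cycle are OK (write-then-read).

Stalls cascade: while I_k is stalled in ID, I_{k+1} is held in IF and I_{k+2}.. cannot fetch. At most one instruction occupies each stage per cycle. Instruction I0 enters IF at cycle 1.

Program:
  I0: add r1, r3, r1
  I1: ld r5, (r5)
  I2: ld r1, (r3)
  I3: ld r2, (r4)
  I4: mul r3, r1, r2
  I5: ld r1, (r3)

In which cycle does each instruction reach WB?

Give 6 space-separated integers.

Answer: 5 6 7 8 11 14

Derivation:
I0 add r1 <- r3,r1: IF@1 ID@2 stall=0 (-) EX@3 MEM@4 WB@5
I1 ld r5 <- r5: IF@2 ID@3 stall=0 (-) EX@4 MEM@5 WB@6
I2 ld r1 <- r3: IF@3 ID@4 stall=0 (-) EX@5 MEM@6 WB@7
I3 ld r2 <- r4: IF@4 ID@5 stall=0 (-) EX@6 MEM@7 WB@8
I4 mul r3 <- r1,r2: IF@5 ID@6 stall=2 (RAW on I3.r2 (WB@8)) EX@9 MEM@10 WB@11
I5 ld r1 <- r3: IF@6 ID@9 stall=2 (RAW on I4.r3 (WB@11)) EX@12 MEM@13 WB@14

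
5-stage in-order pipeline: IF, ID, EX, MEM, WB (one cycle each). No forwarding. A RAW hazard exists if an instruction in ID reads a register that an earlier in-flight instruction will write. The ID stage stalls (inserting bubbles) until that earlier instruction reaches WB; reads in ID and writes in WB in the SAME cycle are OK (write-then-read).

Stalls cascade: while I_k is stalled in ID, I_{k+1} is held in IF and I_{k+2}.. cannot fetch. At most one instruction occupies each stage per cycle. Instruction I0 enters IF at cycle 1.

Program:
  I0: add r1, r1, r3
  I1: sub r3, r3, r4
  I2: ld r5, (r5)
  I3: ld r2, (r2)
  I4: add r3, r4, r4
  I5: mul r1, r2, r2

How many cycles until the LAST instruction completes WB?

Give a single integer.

Answer: 11

Derivation:
I0 add r1 <- r1,r3: IF@1 ID@2 stall=0 (-) EX@3 MEM@4 WB@5
I1 sub r3 <- r3,r4: IF@2 ID@3 stall=0 (-) EX@4 MEM@5 WB@6
I2 ld r5 <- r5: IF@3 ID@4 stall=0 (-) EX@5 MEM@6 WB@7
I3 ld r2 <- r2: IF@4 ID@5 stall=0 (-) EX@6 MEM@7 WB@8
I4 add r3 <- r4,r4: IF@5 ID@6 stall=0 (-) EX@7 MEM@8 WB@9
I5 mul r1 <- r2,r2: IF@6 ID@7 stall=1 (RAW on I3.r2 (WB@8)) EX@9 MEM@10 WB@11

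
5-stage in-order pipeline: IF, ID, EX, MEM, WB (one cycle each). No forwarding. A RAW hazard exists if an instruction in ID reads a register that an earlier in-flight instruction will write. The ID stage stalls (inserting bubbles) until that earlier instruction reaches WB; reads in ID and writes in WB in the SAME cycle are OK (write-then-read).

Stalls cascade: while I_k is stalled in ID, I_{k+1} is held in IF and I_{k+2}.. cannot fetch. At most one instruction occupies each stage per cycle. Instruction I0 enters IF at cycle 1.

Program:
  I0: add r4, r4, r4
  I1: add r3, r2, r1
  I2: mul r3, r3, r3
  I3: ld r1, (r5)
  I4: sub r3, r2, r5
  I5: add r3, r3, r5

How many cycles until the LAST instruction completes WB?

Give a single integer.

I0 add r4 <- r4,r4: IF@1 ID@2 stall=0 (-) EX@3 MEM@4 WB@5
I1 add r3 <- r2,r1: IF@2 ID@3 stall=0 (-) EX@4 MEM@5 WB@6
I2 mul r3 <- r3,r3: IF@3 ID@4 stall=2 (RAW on I1.r3 (WB@6)) EX@7 MEM@8 WB@9
I3 ld r1 <- r5: IF@4 ID@7 stall=0 (-) EX@8 MEM@9 WB@10
I4 sub r3 <- r2,r5: IF@7 ID@8 stall=0 (-) EX@9 MEM@10 WB@11
I5 add r3 <- r3,r5: IF@8 ID@9 stall=2 (RAW on I4.r3 (WB@11)) EX@12 MEM@13 WB@14

Answer: 14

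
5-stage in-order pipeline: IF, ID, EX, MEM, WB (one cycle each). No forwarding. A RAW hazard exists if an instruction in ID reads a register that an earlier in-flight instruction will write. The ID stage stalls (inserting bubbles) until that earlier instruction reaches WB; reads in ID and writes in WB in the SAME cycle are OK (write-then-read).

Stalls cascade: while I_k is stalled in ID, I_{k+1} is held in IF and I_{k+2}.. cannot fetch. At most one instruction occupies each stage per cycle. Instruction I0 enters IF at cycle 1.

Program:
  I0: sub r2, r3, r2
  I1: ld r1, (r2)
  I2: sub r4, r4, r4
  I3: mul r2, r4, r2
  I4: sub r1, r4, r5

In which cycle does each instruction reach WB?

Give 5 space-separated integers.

Answer: 5 8 9 12 13

Derivation:
I0 sub r2 <- r3,r2: IF@1 ID@2 stall=0 (-) EX@3 MEM@4 WB@5
I1 ld r1 <- r2: IF@2 ID@3 stall=2 (RAW on I0.r2 (WB@5)) EX@6 MEM@7 WB@8
I2 sub r4 <- r4,r4: IF@3 ID@6 stall=0 (-) EX@7 MEM@8 WB@9
I3 mul r2 <- r4,r2: IF@6 ID@7 stall=2 (RAW on I2.r4 (WB@9)) EX@10 MEM@11 WB@12
I4 sub r1 <- r4,r5: IF@7 ID@10 stall=0 (-) EX@11 MEM@12 WB@13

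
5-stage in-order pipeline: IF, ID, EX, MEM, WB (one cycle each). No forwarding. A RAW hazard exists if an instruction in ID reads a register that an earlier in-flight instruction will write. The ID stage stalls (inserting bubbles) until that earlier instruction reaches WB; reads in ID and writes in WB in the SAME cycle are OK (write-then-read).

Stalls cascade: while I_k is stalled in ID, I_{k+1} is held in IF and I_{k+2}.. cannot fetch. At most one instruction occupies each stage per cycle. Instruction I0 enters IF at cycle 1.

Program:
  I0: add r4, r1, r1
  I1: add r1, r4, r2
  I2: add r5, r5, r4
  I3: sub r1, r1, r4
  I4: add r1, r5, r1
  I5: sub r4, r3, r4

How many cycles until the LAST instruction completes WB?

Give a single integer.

Answer: 15

Derivation:
I0 add r4 <- r1,r1: IF@1 ID@2 stall=0 (-) EX@3 MEM@4 WB@5
I1 add r1 <- r4,r2: IF@2 ID@3 stall=2 (RAW on I0.r4 (WB@5)) EX@6 MEM@7 WB@8
I2 add r5 <- r5,r4: IF@3 ID@6 stall=0 (-) EX@7 MEM@8 WB@9
I3 sub r1 <- r1,r4: IF@6 ID@7 stall=1 (RAW on I1.r1 (WB@8)) EX@9 MEM@10 WB@11
I4 add r1 <- r5,r1: IF@7 ID@9 stall=2 (RAW on I3.r1 (WB@11)) EX@12 MEM@13 WB@14
I5 sub r4 <- r3,r4: IF@9 ID@12 stall=0 (-) EX@13 MEM@14 WB@15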